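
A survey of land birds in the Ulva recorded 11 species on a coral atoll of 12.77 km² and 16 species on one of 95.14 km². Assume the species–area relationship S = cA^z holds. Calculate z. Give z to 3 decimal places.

Taking logs: ln S = ln c + z ln A, so z = (ln S₂ − ln S₁)/(ln A₂ − ln A₁).
z = ln(16/11) / ln(95.14/12.77) = ln(1.455) / ln(7.45) = 0.3747 / 2.0083 = 0.1866

0.187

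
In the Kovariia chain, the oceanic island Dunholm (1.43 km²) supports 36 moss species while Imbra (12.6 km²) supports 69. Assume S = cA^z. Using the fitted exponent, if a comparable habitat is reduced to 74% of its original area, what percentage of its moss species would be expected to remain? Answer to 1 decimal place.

91.4%

z = ln(69/36) / ln(12.6/1.43) = 0.6506 / 2.1760 = 0.2990
S_new/S_old = (A_new/A_old)^z = 0.74^0.2990 = exp(0.2990 × -0.3011) = 0.9139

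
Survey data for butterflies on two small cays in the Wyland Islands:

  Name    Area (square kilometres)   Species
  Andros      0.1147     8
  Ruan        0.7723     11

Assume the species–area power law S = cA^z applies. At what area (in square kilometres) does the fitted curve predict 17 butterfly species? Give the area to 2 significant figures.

z = ln(11/8) / ln(0.7723/0.1147) = 0.3185 / 1.9071 = 0.1670
c = 8 / 0.1147^0.1670 = 8 / 0.6966 = 11.48
A = (17/11.48)^(1/0.1670) ⇒ ln A = ln(1.48)/0.1670 = 2.3485
A = e^2.3485 ≈ 10.47 square kilometres

10 square kilometres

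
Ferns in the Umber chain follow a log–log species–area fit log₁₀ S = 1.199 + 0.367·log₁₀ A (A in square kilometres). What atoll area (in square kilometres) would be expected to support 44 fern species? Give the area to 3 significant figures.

44 = 15.81 × A^0.367  ⇒  A^0.367 = 44/15.81 = 2.783
ln A = ln(2.783) / 0.367 = 1.0234 / 0.367 = 2.7885
A = e^2.7885 ≈ 16.26 square kilometres

16.3 square kilometres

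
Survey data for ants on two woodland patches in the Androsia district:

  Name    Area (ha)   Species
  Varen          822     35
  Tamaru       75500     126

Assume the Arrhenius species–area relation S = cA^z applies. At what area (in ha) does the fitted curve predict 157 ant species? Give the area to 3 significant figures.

164000 ha

z = ln(126/35) / ln(75500/822) = 1.2809 / 4.5201 = 0.2834
c = 35 / 822^0.2834 = 35 / 6.699 = 5.224
A = (157/5.224)^(1/0.2834) ⇒ ln A = ln(30.05)/0.2834 = 12.0081
A = e^12.0081 ≈ 164078 ha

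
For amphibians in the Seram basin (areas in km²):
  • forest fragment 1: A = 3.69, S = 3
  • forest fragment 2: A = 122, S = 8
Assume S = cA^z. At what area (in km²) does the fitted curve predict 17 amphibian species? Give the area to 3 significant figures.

1790 km²

z = ln(8/3) / ln(122/3.69) = 0.9808 / 3.4984 = 0.2804
c = 3 / 3.69^0.2804 = 3 / 1.442 = 2.08
A = (17/2.08)^(1/0.2804) ⇒ ln A = ln(8.172)/0.2804 = 7.4926
A = e^7.4926 ≈ 1795 km²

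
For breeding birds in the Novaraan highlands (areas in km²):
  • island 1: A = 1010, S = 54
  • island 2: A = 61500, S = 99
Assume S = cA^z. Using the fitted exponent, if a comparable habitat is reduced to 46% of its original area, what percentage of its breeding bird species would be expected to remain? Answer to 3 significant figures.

z = ln(99/54) / ln(61500/1010) = 0.6061 / 4.1091 = 0.1475
S_new/S_old = (A_new/A_old)^z = 0.46^0.1475 = exp(0.1475 × -0.7765) = 0.8918

89.2%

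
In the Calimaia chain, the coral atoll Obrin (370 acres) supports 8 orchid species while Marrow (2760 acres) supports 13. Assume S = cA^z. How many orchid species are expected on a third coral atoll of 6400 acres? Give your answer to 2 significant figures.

16

z = ln(13/8) / ln(2760/370) = 0.4855 / 2.0095 = 0.2416
c = 8 / 370^0.2416 = 8 / 4.173 = 1.917
S₃ = 1.917 × 6400^0.2416 = 1.917 × 8.31 ≈ 15.93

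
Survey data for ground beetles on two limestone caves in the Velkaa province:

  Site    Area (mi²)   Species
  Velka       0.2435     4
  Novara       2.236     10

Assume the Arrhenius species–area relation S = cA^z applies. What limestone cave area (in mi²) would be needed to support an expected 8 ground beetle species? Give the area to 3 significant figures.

1.30 mi²

z = ln(10/4) / ln(2.236/0.2435) = 0.9163 / 2.2173 = 0.4132
c = 4 / 0.2435^0.4132 = 4 / 0.5578 = 7.171
A = (8/7.171)^(1/0.4132) ⇒ ln A = ln(1.116)/0.4132 = 0.2647
A = e^0.2647 ≈ 1.303 mi²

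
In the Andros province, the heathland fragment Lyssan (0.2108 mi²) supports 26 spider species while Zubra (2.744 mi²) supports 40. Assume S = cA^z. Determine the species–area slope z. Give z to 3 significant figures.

0.168

Taking logs: ln S = ln c + z ln A, so z = (ln S₂ − ln S₁)/(ln A₂ − ln A₁).
z = ln(40/26) / ln(2.744/0.2108) = ln(1.538) / ln(13.02) = 0.4308 / 2.5663 = 0.1679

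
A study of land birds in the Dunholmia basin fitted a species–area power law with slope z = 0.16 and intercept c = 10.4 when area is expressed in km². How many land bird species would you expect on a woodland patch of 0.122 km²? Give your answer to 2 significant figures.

7.4

S = 10.4 × 0.122^0.16
ln S = ln 10.4 + 0.16 × ln 0.122 = 2.3418 + 0.16 × -2.1037 = 2.0052
S = e^2.0052 ≈ 7.428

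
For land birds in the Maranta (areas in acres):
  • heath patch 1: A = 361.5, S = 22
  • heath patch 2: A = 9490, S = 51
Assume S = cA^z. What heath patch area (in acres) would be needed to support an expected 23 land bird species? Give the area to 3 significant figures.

430 acres

z = ln(51/22) / ln(9490/361.5) = 0.8408 / 3.2677 = 0.2573
c = 22 / 361.5^0.2573 = 22 / 4.552 = 4.833
A = (23/4.833)^(1/0.2573) ⇒ ln A = ln(4.759)/0.2573 = 6.0630
A = e^6.0630 ≈ 429.7 acres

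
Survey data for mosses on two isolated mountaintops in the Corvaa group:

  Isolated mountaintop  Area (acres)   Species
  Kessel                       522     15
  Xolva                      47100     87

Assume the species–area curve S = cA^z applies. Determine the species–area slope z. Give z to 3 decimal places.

0.390

Taking logs: ln S = ln c + z ln A, so z = (ln S₂ − ln S₁)/(ln A₂ − ln A₁).
z = ln(87/15) / ln(47100/522) = ln(5.8) / ln(90.23) = 1.7579 / 4.5024 = 0.3904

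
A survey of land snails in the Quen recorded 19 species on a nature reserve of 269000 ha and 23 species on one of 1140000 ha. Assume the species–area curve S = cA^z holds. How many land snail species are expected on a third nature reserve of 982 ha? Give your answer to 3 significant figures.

z = ln(23/19) / ln(1140000/269000) = 0.1911 / 1.4441 = 0.1323
c = 19 / 269000^0.1323 = 19 / 5.228 = 3.634
S₃ = 3.634 × 982^0.1323 = 3.634 × 2.488 ≈ 9.042

9.04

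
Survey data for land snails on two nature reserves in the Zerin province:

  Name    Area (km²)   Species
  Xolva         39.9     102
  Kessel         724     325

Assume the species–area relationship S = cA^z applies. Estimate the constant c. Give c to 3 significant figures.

z = ln(S₂/S₁) / ln(A₂/A₁) = ln(325/102) / ln(724/39.9) = 1.1589 / 2.8984 = 0.3998
c = S₁ / A₁^z = 102 / 39.9^0.3998 = 102 / 4.366 = 23.36

23.4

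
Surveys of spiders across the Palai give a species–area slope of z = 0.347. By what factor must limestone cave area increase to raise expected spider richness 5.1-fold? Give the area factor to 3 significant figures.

(A₂/A₁)^0.347 = 5.1, so A₂/A₁ = 5.1^(1/0.347) = 5.1^2.882
ln(A₂/A₁) = ln 5.1 / 0.347 = 1.6292 / 0.347 = 4.6952
A₂/A₁ = e^4.6952 ≈ 109.4

109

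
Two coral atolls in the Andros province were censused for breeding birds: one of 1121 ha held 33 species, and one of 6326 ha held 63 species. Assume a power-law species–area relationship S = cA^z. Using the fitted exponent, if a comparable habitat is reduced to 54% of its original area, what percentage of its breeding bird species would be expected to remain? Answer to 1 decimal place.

z = ln(63/33) / ln(6326/1121) = 0.6466 / 1.7304 = 0.3737
S_new/S_old = (A_new/A_old)^z = 0.54^0.3737 = exp(0.3737 × -0.6162) = 0.7943

79.4%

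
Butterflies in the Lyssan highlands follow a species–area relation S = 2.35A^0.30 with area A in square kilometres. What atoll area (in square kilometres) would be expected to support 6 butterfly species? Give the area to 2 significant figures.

6 = 2.35 × A^0.3  ⇒  A^0.3 = 6/2.35 = 2.553
ln A = ln(2.553) / 0.3 = 0.9373 / 0.3 = 3.1245
A = e^3.1245 ≈ 22.75 square kilometres

23 square kilometres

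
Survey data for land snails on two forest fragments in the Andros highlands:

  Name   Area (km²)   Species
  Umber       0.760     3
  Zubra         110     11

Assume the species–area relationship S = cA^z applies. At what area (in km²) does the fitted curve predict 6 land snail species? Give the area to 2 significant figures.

z = ln(11/3) / ln(110/0.76) = 1.2993 / 4.9749 = 0.2612
c = 3 / 0.76^0.2612 = 3 / 0.9308 = 3.223
A = (6/3.223)^(1/0.2612) ⇒ ln A = ln(1.862)/0.2612 = 2.3796
A = e^2.3796 ≈ 10.8 km²

11 km²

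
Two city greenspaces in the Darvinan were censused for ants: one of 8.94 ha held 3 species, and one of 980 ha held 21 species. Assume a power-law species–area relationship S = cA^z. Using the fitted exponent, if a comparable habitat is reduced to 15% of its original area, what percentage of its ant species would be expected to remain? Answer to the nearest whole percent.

46%

z = ln(21/3) / ln(980/8.94) = 1.9459 / 4.6970 = 0.4143
S_new/S_old = (A_new/A_old)^z = 0.15^0.4143 = exp(0.4143 × -1.8971) = 0.4557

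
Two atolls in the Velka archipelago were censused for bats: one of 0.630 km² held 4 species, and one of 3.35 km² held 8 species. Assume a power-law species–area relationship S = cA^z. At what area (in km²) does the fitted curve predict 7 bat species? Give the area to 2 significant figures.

2.4 km²

z = ln(8/4) / ln(3.35/0.63) = 0.6931 / 1.6710 = 0.4148
c = 4 / 0.63^0.4148 = 4 / 0.8256 = 4.845
A = (7/4.845)^(1/0.4148) ⇒ ln A = ln(1.445)/0.4148 = 0.8871
A = e^0.8871 ≈ 2.428 km²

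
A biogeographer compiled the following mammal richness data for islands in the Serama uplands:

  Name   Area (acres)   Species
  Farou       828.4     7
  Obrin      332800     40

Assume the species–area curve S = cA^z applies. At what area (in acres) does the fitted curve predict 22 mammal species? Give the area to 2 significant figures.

z = ln(40/7) / ln(332800/828.4) = 1.7430 / 5.9958 = 0.2907
c = 7 / 828.4^0.2907 = 7 / 7.052 = 0.9926
A = (22/0.9926)^(1/0.2907) ⇒ ln A = ln(22.16)/0.2907 = 10.6587
A = e^10.6587 ≈ 42563 acres

43000 acres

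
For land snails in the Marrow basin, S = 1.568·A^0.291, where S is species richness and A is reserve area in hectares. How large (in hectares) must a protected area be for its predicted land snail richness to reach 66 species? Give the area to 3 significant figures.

66 = 1.568 × A^0.291  ⇒  A^0.291 = 66/1.568 = 42.09
ln A = ln(42.09) / 0.291 = 3.7399 / 0.291 = 12.8517
A = e^12.8517 ≈ 381449 hectares

381000 hectares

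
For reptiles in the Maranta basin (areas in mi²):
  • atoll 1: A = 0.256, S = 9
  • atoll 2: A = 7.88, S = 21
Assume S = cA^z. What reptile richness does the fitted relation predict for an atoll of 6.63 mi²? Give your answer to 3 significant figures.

z = ln(21/9) / ln(7.88/0.256) = 0.8473 / 3.4269 = 0.2472
c = 9 / 0.256^0.2472 = 9 / 0.714 = 12.61
S₃ = 12.61 × 6.63^0.2472 = 12.61 × 1.596 ≈ 20.12

20.1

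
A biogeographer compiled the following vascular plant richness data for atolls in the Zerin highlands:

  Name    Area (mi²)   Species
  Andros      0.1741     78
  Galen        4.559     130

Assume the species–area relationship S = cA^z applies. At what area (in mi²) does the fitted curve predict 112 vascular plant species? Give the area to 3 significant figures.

1.76 mi²

z = ln(130/78) / ln(4.559/0.1741) = 0.5108 / 3.2652 = 0.1564
c = 78 / 0.1741^0.1564 = 78 / 0.7607 = 102.5
A = (112/102.5)^(1/0.1564) ⇒ ln A = ln(1.092)/0.1564 = 0.5645
A = e^0.5645 ≈ 1.758 mi²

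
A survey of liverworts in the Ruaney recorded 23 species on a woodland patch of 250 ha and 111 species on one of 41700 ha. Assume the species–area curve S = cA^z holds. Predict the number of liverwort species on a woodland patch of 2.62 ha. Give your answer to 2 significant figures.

z = ln(111/23) / ln(41700/250) = 1.5740 / 5.1168 = 0.3076
c = 23 / 250^0.3076 = 23 / 5.466 = 4.208
S₃ = 4.208 × 2.62^0.3076 = 4.208 × 1.345 ≈ 5.659

5.7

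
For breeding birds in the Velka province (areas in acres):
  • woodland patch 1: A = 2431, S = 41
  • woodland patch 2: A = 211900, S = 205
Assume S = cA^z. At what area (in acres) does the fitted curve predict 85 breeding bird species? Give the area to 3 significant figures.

z = ln(205/41) / ln(211900/2431) = 1.6094 / 4.4678 = 0.3602
c = 41 / 2431^0.3602 = 41 / 16.58 = 2.472
A = (85/2.472)^(1/0.3602) ⇒ ln A = ln(34.38)/0.3602 = 9.8200
A = e^9.8200 ≈ 18398 acres

18400 acres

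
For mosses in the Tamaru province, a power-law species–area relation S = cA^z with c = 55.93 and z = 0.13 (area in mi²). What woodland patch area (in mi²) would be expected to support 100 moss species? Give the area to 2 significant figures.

100 = 55.93 × A^0.13  ⇒  A^0.13 = 100/55.93 = 1.788
ln A = ln(1.788) / 0.13 = 0.5811 / 0.13 = 4.4698
A = e^4.4698 ≈ 87.34 mi²

87 mi²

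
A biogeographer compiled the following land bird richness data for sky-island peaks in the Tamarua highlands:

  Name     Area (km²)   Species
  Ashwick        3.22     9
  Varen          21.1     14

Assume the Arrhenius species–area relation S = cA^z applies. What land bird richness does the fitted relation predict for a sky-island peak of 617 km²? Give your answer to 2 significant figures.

z = ln(14/9) / ln(21.1/3.22) = 0.4418 / 1.8799 = 0.2350
c = 9 / 3.22^0.2350 = 9 / 1.316 = 6.837
S₃ = 6.837 × 617^0.2350 = 6.837 × 4.527 ≈ 30.95

31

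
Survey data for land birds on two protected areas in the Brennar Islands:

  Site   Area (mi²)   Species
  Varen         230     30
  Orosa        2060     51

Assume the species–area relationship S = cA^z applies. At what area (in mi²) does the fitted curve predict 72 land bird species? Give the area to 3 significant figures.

8560 mi²

z = ln(51/30) / ln(2060/230) = 0.5306 / 2.1924 = 0.2420
c = 30 / 230^0.2420 = 30 / 3.729 = 8.045
A = (72/8.045)^(1/0.2420) ⇒ ln A = ln(8.95)/0.2420 = 9.0552
A = e^9.0552 ≈ 8563 mi²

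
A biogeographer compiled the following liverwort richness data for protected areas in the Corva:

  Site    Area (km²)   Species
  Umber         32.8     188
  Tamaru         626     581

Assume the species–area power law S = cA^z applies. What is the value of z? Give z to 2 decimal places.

Taking logs: ln S = ln c + z ln A, so z = (ln S₂ − ln S₁)/(ln A₂ − ln A₁).
z = ln(581/188) / ln(626/32.8) = ln(3.09) / ln(19.09) = 1.1283 / 2.9489 = 0.3826

0.38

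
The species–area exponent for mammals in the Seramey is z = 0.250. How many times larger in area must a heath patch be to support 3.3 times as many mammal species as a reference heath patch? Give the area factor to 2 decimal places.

(A₂/A₁)^0.25 = 3.3, so A₂/A₁ = 3.3^(1/0.25) = 3.3^4
ln(A₂/A₁) = ln 3.3 / 0.25 = 1.1939 / 0.25 = 4.7757
A₂/A₁ = e^4.7757 ≈ 118.6

118.59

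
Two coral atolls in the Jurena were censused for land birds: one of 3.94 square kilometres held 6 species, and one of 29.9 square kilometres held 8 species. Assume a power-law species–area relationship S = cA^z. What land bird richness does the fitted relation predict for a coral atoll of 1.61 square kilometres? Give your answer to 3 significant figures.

z = ln(8/6) / ln(29.9/3.94) = 0.2877 / 2.0267 = 0.1419
c = 6 / 3.94^0.1419 = 6 / 1.215 = 4.939
S₃ = 4.939 × 1.61^0.1419 = 4.939 × 1.07 ≈ 5.284

5.28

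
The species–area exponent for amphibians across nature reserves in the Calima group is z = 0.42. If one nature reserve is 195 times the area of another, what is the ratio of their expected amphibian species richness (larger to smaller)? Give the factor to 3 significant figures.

9.16

S₂/S₁ = (A₂/A₁)^z = 195^0.42
ln(S₂/S₁) = 0.42 × ln 195 = 0.42 × 5.2730 = 2.2147
S₂/S₁ = e^2.2147 ≈ 9.158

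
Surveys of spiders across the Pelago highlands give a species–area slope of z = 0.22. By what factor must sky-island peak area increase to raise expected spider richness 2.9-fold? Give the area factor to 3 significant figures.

126

(A₂/A₁)^0.22 = 2.9, so A₂/A₁ = 2.9^(1/0.22) = 2.9^4.545
ln(A₂/A₁) = ln 2.9 / 0.22 = 1.0647 / 0.22 = 4.8396
A₂/A₁ = e^4.8396 ≈ 126.4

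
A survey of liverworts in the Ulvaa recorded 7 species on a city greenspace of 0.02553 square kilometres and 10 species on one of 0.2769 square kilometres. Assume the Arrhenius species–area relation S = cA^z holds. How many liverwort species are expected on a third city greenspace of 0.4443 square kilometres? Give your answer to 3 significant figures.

10.7

z = ln(10/7) / ln(0.2769/0.02553) = 0.3567 / 2.3838 = 0.1496
c = 7 / 0.02553^0.1496 = 7 / 0.5776 = 12.12
S₃ = 12.12 × 0.4443^0.1496 = 12.12 × 0.8857 ≈ 10.73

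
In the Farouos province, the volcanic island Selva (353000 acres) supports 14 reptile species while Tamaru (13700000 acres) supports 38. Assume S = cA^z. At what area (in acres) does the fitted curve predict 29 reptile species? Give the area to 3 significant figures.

5090000 acres

z = ln(38/14) / ln(13700000/353000) = 0.9985 / 3.6587 = 0.2729
c = 14 / 353000^0.2729 = 14 / 32.67 = 0.4286
A = (29/0.4286)^(1/0.2729) ⇒ ln A = ln(67.67)/0.2729 = 15.4425
A = e^15.4425 ≈ 5088750 acres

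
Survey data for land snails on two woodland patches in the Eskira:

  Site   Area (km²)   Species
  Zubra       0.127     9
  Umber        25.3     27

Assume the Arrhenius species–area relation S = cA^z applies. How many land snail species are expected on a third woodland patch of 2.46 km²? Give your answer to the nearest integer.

z = ln(27/9) / ln(25.3/0.127) = 1.0986 / 5.2944 = 0.2075
c = 9 / 0.127^0.2075 = 9 / 0.6517 = 13.81
S₃ = 13.81 × 2.46^0.2075 = 13.81 × 1.205 ≈ 16.65

17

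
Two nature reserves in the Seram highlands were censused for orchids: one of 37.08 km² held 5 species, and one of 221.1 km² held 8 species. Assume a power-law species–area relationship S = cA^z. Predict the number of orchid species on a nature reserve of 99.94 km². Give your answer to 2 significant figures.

6.5

z = ln(8/5) / ln(221.1/37.08) = 0.4700 / 1.7855 = 0.2632
c = 5 / 37.08^0.2632 = 5 / 2.588 = 1.932
S₃ = 1.932 × 99.94^0.2632 = 1.932 × 3.36 ≈ 6.491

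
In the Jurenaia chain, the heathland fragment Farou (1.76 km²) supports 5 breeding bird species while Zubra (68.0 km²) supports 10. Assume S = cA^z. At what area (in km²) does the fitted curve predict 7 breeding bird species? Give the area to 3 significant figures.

z = ln(10/5) / ln(68/1.76) = 0.6931 / 3.6542 = 0.1897
c = 5 / 1.76^0.1897 = 5 / 1.113 = 4.492
A = (7/4.492)^(1/0.1897) ⇒ ln A = ln(1.558)/0.1897 = 2.3392
A = e^2.3392 ≈ 10.37 km²

10.4 km²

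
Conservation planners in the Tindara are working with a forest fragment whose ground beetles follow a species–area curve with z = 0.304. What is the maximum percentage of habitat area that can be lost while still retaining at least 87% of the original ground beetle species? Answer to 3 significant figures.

Need (A_new/A_old)^0.304 = 0.87, so A_new/A_old = 0.87^(1/0.304) = 0.87^3.289
ln(A_new/A_old) = ln 0.87 / 0.304 = -0.1393 / 0.304 = -0.4581
A_new/A_old = e^-0.4581 ≈ 0.6325
Fraction that can be lost = 1 − 0.6325 = 0.3675

36.8%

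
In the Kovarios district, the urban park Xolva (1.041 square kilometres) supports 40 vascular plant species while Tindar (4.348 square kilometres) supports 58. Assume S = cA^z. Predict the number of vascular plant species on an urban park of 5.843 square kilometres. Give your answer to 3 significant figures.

62.6

z = ln(58/40) / ln(4.348/1.041) = 0.3716 / 1.4295 = 0.2599
c = 40 / 1.041^0.2599 = 40 / 1.01 = 39.58
S₃ = 39.58 × 5.843^0.2599 = 39.58 × 1.582 ≈ 62.63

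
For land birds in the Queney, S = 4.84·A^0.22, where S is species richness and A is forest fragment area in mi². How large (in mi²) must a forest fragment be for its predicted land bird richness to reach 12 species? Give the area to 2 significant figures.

62 mi²

12 = 4.84 × A^0.22  ⇒  A^0.22 = 12/4.84 = 2.479
ln A = ln(2.479) / 0.22 = 0.9080 / 0.22 = 4.1272
A = e^4.1272 ≈ 62.01 mi²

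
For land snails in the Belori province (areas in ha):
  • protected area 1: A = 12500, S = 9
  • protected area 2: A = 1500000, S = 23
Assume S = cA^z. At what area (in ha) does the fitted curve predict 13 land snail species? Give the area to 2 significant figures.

82000 ha

z = ln(23/9) / ln(1500000/12500) = 0.9383 / 4.7875 = 0.1960
c = 9 / 12500^0.1960 = 9 / 6.352 = 1.417
A = (13/1.417)^(1/0.1960) ⇒ ln A = ln(9.175)/0.1960 = 11.3098
A = e^11.3098 ≈ 81617 ha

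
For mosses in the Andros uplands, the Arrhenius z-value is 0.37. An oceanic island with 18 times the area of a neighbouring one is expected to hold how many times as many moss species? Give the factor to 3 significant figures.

S₂/S₁ = (A₂/A₁)^z = 18^0.37
ln(S₂/S₁) = 0.37 × ln 18 = 0.37 × 2.8904 = 1.0694
S₂/S₁ = e^1.0694 ≈ 2.914

2.91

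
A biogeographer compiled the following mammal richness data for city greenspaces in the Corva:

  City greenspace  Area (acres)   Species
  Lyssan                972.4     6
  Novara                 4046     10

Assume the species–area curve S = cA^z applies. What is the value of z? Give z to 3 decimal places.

Taking logs: ln S = ln c + z ln A, so z = (ln S₂ − ln S₁)/(ln A₂ − ln A₁).
z = ln(10/6) / ln(4046/972.4) = ln(1.667) / ln(4.161) = 0.5108 / 1.4257 = 0.3583

0.358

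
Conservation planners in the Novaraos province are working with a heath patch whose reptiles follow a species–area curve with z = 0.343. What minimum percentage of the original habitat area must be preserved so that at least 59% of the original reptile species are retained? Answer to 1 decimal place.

Need (A_new/A_old)^0.343 = 0.59, so A_new/A_old = 0.59^(1/0.343) = 0.59^2.915
ln(A_new/A_old) = ln 0.59 / 0.343 = -0.5276 / 0.343 = -1.5383
A_new/A_old = e^-1.5383 ≈ 0.2147

21.5%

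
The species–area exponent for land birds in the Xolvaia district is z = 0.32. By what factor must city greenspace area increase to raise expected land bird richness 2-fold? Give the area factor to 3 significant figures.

8.72

(A₂/A₁)^0.32 = 2, so A₂/A₁ = 2^(1/0.32) = 2^3.125
ln(A₂/A₁) = ln 2 / 0.32 = 0.6931 / 0.32 = 2.1661
A₂/A₁ = e^2.1661 ≈ 8.724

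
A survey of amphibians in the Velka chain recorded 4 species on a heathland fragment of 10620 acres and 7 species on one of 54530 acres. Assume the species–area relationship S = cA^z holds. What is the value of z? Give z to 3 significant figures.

Taking logs: ln S = ln c + z ln A, so z = (ln S₂ − ln S₁)/(ln A₂ − ln A₁).
z = ln(7/4) / ln(54530/10620) = ln(1.75) / ln(5.135) = 0.5596 / 1.6360 = 0.3421

0.342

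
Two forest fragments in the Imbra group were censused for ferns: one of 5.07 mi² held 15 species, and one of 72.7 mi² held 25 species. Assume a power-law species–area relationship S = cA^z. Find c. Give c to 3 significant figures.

z = ln(S₂/S₁) / ln(A₂/A₁) = ln(25/15) / ln(72.7/5.07) = 0.5108 / 2.6630 = 0.1918
c = S₁ / A₁^z = 15 / 5.07^0.1918 = 15 / 1.365 = 10.99

11.0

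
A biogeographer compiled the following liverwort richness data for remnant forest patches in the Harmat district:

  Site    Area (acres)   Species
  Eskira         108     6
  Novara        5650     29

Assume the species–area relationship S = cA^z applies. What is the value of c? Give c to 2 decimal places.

0.93

z = ln(S₂/S₁) / ln(A₂/A₁) = ln(29/6) / ln(5650/108) = 1.5755 / 3.9573 = 0.3981
c = S₁ / A₁^z = 6 / 108^0.3981 = 6 / 6.45 = 0.9302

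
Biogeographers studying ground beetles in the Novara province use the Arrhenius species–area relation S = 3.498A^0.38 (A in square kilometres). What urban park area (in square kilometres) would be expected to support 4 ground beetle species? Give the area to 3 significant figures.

1.42 square kilometres

4 = 3.498 × A^0.38  ⇒  A^0.38 = 4/3.498 = 1.144
ln A = ln(1.144) / 0.38 = 0.1341 / 0.38 = 0.3529
A = e^0.3529 ≈ 1.423 square kilometres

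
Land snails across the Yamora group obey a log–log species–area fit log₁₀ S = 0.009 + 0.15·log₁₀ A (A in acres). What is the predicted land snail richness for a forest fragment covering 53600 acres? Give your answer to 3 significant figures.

S = 1.021 × 53600^0.15
ln S = ln 1.021 + 0.15 × ln 53600 = 0.0207 + 0.15 × 10.8893 = 1.6541
S = e^1.6541 ≈ 5.228

5.23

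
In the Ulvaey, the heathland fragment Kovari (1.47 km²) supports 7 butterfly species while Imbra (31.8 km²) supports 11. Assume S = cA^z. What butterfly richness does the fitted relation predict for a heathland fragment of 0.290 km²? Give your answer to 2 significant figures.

5.5

z = ln(11/7) / ln(31.8/1.47) = 0.4520 / 3.0742 = 0.1470
c = 7 / 1.47^0.1470 = 7 / 1.058 = 6.615
S₃ = 6.615 × 0.29^0.1470 = 6.615 × 0.8336 ≈ 5.514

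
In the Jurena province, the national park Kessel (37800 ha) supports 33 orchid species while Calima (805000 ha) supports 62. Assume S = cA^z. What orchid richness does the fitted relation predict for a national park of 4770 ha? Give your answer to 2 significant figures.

22

z = ln(62/33) / ln(805000/37800) = 0.6306 / 3.0585 = 0.2062
c = 33 / 37800^0.2062 = 33 / 8.786 = 3.756
S₃ = 3.756 × 4770^0.2062 = 3.756 × 5.734 ≈ 21.54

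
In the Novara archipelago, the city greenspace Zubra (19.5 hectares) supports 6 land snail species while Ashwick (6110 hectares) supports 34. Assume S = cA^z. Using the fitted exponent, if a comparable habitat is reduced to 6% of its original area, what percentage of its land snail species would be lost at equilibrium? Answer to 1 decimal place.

z = ln(34/6) / ln(6110/19.5) = 1.7346 / 5.7473 = 0.3018
S_new/S_old = (A_new/A_old)^z = 0.06^0.3018 = exp(0.3018 × -2.8134) = 0.4278
Fraction lost = 1 − 0.4278 = 0.5722

57.2%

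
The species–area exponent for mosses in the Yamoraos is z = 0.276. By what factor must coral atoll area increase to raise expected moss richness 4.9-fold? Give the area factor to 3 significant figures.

317

(A₂/A₁)^0.276 = 4.9, so A₂/A₁ = 4.9^(1/0.276) = 4.9^3.623
ln(A₂/A₁) = ln 4.9 / 0.276 = 1.5892 / 0.276 = 5.7581
A₂/A₁ = e^5.7581 ≈ 316.7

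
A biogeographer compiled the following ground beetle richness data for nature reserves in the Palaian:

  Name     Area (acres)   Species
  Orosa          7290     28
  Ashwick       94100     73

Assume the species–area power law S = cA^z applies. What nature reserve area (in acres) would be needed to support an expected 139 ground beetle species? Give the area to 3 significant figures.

z = ln(73/28) / ln(94100/7290) = 0.9583 / 2.5579 = 0.3746
c = 28 / 7290^0.3746 = 28 / 28 = 1
A = (139/1)^(1/0.3746) ⇒ ln A = ln(139)/0.3746 = 13.1712
A = e^13.1712 ≈ 525009 acres

525000 acres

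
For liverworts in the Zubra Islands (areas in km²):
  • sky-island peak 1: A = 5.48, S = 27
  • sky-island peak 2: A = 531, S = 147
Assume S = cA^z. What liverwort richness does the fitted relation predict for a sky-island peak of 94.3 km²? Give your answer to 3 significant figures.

z = ln(147/27) / ln(531/5.48) = 1.6946 / 4.5737 = 0.3705
c = 27 / 5.48^0.3705 = 27 / 1.878 = 14.38
S₃ = 14.38 × 94.3^0.3705 = 14.38 × 5.39 ≈ 77.48

77.5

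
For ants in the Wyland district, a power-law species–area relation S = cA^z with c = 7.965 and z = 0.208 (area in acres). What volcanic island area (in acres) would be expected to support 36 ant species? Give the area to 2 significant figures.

36 = 7.965 × A^0.208  ⇒  A^0.208 = 36/7.965 = 4.52
ln A = ln(4.52) / 0.208 = 1.5085 / 0.208 = 7.2522
A = e^7.2522 ≈ 1411 acres

1400 acres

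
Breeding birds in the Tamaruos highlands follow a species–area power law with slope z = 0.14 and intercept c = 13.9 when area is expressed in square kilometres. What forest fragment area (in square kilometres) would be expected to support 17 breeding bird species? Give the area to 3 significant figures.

17 = 13.9 × A^0.14  ⇒  A^0.14 = 17/13.9 = 1.223
ln A = ln(1.223) / 0.14 = 0.2013 / 0.14 = 1.4380
A = e^1.4380 ≈ 4.212 square kilometres

4.21 square kilometres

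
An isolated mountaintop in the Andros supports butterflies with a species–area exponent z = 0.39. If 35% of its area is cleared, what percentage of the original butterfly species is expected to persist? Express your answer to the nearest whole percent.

S_new/S_old = (A_new/A_old)^z = 0.65^0.39
= exp(0.39 × ln 0.65) = exp(0.39 × -0.4308) = exp(-0.1680) ≈ 0.8453

85%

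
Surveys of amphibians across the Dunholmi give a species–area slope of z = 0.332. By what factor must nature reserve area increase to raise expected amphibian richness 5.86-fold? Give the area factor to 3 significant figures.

206

(A₂/A₁)^0.332 = 5.86, so A₂/A₁ = 5.86^(1/0.332) = 5.86^3.012
ln(A₂/A₁) = ln 5.86 / 0.332 = 1.7681 / 0.332 = 5.3258
A₂/A₁ = e^5.3258 ≈ 205.6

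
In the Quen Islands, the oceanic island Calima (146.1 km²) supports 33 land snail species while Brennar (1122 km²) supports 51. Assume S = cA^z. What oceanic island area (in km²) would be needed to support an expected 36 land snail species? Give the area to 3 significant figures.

220 km²

z = ln(51/33) / ln(1122/146.1) = 0.4353 / 2.0386 = 0.2135
c = 33 / 146.1^0.2135 = 33 / 2.899 = 11.38
A = (36/11.38)^(1/0.2135) ⇒ ln A = ln(3.162)/0.2135 = 5.3918
A = e^5.3918 ≈ 219.6 km²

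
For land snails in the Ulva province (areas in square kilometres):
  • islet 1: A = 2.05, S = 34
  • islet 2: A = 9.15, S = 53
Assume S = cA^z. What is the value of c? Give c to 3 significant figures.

27.5

z = ln(S₂/S₁) / ln(A₂/A₁) = ln(53/34) / ln(9.15/2.05) = 0.4439 / 1.4959 = 0.2968
c = S₁ / A₁^z = 34 / 2.05^0.2968 = 34 / 1.237 = 27.48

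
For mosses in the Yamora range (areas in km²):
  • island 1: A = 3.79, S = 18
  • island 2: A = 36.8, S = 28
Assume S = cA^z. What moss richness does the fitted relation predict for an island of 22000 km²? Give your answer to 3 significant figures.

z = ln(28/18) / ln(36.8/3.79) = 0.4418 / 2.2731 = 0.1944
c = 18 / 3.79^0.1944 = 18 / 1.296 = 13.89
S₃ = 13.89 × 22000^0.1944 = 13.89 × 6.983 ≈ 97.02

97.0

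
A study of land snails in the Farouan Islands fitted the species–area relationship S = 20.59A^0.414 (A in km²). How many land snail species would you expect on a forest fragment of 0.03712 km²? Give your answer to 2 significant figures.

S = 20.59 × 0.03712^0.414
ln S = ln 20.59 + 0.414 × ln 0.03712 = 3.0248 + 0.414 × -3.2936 = 1.6613
S = e^1.6613 ≈ 5.266

5.3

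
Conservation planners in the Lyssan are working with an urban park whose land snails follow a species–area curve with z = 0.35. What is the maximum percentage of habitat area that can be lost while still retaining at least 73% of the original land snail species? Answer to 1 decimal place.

59.3%

Need (A_new/A_old)^0.35 = 0.73, so A_new/A_old = 0.73^(1/0.35) = 0.73^2.857
ln(A_new/A_old) = ln 0.73 / 0.35 = -0.3147 / 0.35 = -0.8992
A_new/A_old = e^-0.8992 ≈ 0.4069
Fraction that can be lost = 1 − 0.4069 = 0.5931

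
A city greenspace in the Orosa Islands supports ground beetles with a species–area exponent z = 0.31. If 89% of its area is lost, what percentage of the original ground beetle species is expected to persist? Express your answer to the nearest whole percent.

S_new/S_old = (A_new/A_old)^z = 0.11^0.31
= exp(0.31 × ln 0.11) = exp(0.31 × -2.2073) = exp(-0.6843) ≈ 0.5045

50%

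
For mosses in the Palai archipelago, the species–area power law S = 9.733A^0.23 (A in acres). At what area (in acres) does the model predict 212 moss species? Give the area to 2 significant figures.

212 = 9.733 × A^0.23  ⇒  A^0.23 = 212/9.733 = 21.78
ln A = ln(21.78) / 0.23 = 3.0811 / 0.23 = 13.3959
A = e^13.3959 ≈ 657323 acres

660000 acres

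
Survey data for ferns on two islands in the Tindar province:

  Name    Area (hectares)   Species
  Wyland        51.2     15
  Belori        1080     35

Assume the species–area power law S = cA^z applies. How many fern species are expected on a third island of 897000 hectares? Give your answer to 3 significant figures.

227

z = ln(35/15) / ln(1080/51.2) = 0.8473 / 3.0490 = 0.2779
c = 15 / 51.2^0.2779 = 15 / 2.985 = 5.024
S₃ = 5.024 × 897000^0.2779 = 5.024 × 45.11 ≈ 226.6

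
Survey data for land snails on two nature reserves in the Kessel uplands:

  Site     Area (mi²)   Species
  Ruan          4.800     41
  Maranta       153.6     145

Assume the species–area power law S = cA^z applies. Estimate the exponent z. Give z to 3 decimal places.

Taking logs: ln S = ln c + z ln A, so z = (ln S₂ − ln S₁)/(ln A₂ − ln A₁).
z = ln(145/41) / ln(153.6/4.8) = ln(3.537) / ln(32) = 1.2632 / 3.4657 = 0.3645

0.364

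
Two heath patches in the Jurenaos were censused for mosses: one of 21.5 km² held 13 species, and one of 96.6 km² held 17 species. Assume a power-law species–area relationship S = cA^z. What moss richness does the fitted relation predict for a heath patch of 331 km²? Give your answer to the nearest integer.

z = ln(17/13) / ln(96.6/21.5) = 0.2683 / 1.5025 = 0.1785
c = 13 / 21.5^0.1785 = 13 / 1.729 = 7.517
S₃ = 7.517 × 331^0.1785 = 7.517 × 2.818 ≈ 21.18

21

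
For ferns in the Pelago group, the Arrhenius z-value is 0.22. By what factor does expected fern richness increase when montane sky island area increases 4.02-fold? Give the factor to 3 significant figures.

1.36

S₂/S₁ = (A₂/A₁)^z = 4.02^0.22
ln(S₂/S₁) = 0.22 × ln 4.02 = 0.22 × 1.3913 = 0.3061
S₂/S₁ = e^0.3061 ≈ 1.358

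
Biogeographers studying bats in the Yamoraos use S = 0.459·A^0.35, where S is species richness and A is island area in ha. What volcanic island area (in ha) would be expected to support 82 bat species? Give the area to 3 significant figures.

2720000 ha

82 = 0.459 × A^0.35  ⇒  A^0.35 = 82/0.459 = 178.6
ln A = ln(178.6) / 0.35 = 5.1854 / 0.35 = 14.8155
A = e^14.8155 ≈ 2718248 ha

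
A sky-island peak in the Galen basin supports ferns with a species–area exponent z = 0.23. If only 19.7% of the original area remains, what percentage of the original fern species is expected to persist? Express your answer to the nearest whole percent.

69%

S_new/S_old = (A_new/A_old)^z = 0.197^0.23
= exp(0.23 × ln 0.197) = exp(0.23 × -1.6246) = exp(-0.3736) ≈ 0.6882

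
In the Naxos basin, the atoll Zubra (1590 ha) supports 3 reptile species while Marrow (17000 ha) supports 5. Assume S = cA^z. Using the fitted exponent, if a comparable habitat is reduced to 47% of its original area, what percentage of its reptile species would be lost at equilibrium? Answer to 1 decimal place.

15.0%

z = ln(5/3) / ln(17000/1590) = 0.5108 / 2.3695 = 0.2156
S_new/S_old = (A_new/A_old)^z = 0.47^0.2156 = exp(0.2156 × -0.7550) = 0.8498
Fraction lost = 1 − 0.8498 = 0.1502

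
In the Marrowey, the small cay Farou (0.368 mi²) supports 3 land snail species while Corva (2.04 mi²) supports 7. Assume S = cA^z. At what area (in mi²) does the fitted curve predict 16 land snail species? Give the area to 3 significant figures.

z = ln(7/3) / ln(2.04/0.368) = 0.8473 / 1.7126 = 0.4947
c = 3 / 0.368^0.4947 = 3 / 0.6098 = 4.919
A = (16/4.919)^(1/0.4947) ⇒ ln A = ln(3.252)/0.4947 = 2.3839
A = e^2.3839 ≈ 10.85 mi²

10.8 mi²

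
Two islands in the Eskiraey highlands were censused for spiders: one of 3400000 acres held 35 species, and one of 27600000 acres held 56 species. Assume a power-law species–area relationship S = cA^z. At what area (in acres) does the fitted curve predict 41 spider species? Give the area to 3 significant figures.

6880000 acres

z = ln(56/35) / ln(27600000/3400000) = 0.4700 / 2.0940 = 0.2244
c = 35 / 3400000^0.2244 = 35 / 29.24 = 1.197
A = (41/1.197)^(1/0.2244) ⇒ ln A = ln(34.25)/0.2244 = 15.7442
A = e^15.7442 ≈ 6880711 acres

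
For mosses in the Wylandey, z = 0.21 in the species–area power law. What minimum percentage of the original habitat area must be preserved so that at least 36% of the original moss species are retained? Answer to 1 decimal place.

Need (A_new/A_old)^0.21 = 0.36, so A_new/A_old = 0.36^(1/0.21) = 0.36^4.762
ln(A_new/A_old) = ln 0.36 / 0.21 = -1.0217 / 0.21 = -4.8650
A_new/A_old = e^-4.8650 ≈ 0.007712

0.8%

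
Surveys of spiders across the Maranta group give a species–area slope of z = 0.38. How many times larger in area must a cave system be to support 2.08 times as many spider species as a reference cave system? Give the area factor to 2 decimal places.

6.87

(A₂/A₁)^0.38 = 2.08, so A₂/A₁ = 2.08^(1/0.38) = 2.08^2.632
ln(A₂/A₁) = ln 2.08 / 0.38 = 0.7324 / 0.38 = 1.9273
A₂/A₁ = e^1.9273 ≈ 6.871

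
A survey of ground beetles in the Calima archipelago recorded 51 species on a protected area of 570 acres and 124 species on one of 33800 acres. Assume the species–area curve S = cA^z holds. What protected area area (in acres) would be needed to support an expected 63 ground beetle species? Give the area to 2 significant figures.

z = ln(124/51) / ln(33800/570) = 0.8885 / 4.0826 = 0.2176
c = 51 / 570^0.2176 = 51 / 3.979 = 12.82
A = (63/12.82)^(1/0.2176) ⇒ ln A = ln(4.915)/0.2176 = 7.3166
A = e^7.3166 ≈ 1505 acres

1500 acres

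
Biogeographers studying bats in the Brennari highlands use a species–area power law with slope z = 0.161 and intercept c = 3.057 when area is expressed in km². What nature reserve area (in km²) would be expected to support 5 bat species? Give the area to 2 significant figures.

5 = 3.057 × A^0.161  ⇒  A^0.161 = 5/3.057 = 1.636
ln A = ln(1.636) / 0.161 = 0.4920 / 0.161 = 3.0559
A = e^3.0559 ≈ 21.24 km²

21 km²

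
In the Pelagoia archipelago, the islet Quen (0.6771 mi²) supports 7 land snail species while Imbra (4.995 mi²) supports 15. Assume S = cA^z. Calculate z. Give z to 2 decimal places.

0.38

Taking logs: ln S = ln c + z ln A, so z = (ln S₂ − ln S₁)/(ln A₂ − ln A₁).
z = ln(15/7) / ln(4.995/0.6771) = ln(2.143) / ln(7.377) = 0.7621 / 1.9984 = 0.3814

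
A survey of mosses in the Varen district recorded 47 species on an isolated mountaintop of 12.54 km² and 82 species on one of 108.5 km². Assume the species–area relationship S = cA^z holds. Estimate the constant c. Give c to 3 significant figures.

z = ln(S₂/S₁) / ln(A₂/A₁) = ln(82/47) / ln(108.5/12.54) = 0.5566 / 2.1578 = 0.2579
c = S₁ / A₁^z = 47 / 12.54^0.2579 = 47 / 1.92 = 24.48

24.5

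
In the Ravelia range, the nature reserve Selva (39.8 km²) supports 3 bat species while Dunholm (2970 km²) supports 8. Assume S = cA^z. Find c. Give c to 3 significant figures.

z = ln(S₂/S₁) / ln(A₂/A₁) = ln(8/3) / ln(2970/39.8) = 0.9808 / 4.3125 = 0.2274
c = S₁ / A₁^z = 3 / 39.8^0.2274 = 3 / 2.311 = 1.298

1.30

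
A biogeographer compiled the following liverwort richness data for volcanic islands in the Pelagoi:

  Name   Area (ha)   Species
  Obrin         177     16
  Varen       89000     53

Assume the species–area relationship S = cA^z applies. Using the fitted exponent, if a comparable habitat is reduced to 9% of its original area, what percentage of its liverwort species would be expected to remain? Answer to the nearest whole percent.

63%

z = ln(53/16) / ln(89000/177) = 1.1977 / 6.2202 = 0.1925
S_new/S_old = (A_new/A_old)^z = 0.09^0.1925 = exp(0.1925 × -2.4079) = 0.629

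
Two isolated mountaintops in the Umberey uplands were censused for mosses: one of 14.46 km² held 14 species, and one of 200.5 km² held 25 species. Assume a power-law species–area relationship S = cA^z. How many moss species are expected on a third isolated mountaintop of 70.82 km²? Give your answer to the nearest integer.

z = ln(25/14) / ln(200.5/14.46) = 0.5798 / 2.6294 = 0.2205
c = 14 / 14.46^0.2205 = 14 / 1.802 = 7.768
S₃ = 7.768 × 70.82^0.2205 = 7.768 × 2.558 ≈ 19.87

20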